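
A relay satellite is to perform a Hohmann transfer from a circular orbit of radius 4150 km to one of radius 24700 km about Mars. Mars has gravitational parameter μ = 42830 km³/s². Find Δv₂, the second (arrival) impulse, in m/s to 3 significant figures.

Δv₂ = 611 m/s

Semi-major axis of the transfer orbit: a_t = (4150 + 24700)/2 = 14425 km.
On the circular orbit at r = 24700 km, v_c = √(μ/r) = 1.3168 km/s.
Transfer-orbit speed at the same r (vis-viva, a = a_t): v_t = √[μ(2/r − 1/a_t)] = 0.70630 km/s.
Δv₂ = |v_t − v_c| = |0.70630 − 1.3168| = 0.6105 km/s.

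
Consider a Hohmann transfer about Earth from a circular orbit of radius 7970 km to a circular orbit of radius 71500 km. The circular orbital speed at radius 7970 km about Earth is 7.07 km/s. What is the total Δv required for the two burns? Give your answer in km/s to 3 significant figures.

Δv = 3.72 km/s

From the circular-orbit relation v² = μ/r at r = 7970 km: μ = v²r = (7.07)² × 7970 = 3.98380×10^5 km³/s².
Transfer-ellipse semi-major axis a_t = (r₁ + r₂)/2 = (7970 + 71500)/2 = 39735 km.
Circular speed at r₁: v₁ = √(μ/r₁) = √(3.98380×10^5/7970) = 7.070 km/s.
On the transfer ellipse at r₁, vis-viva equation gives v_p = √[μ(2/r₁ − 1/a_t)] = 9.484 km/s.
First burn Δv₁ = |v_p − v₁| = 2.414 km/s.
At r₂, v₂ = √(μ/r₂) = 2.360 km/s.
Transfer-orbit speed at r₂: v_a = √[μ(2/r₂ − 1/a_t)] = 1.057 km/s.
Second burn Δv₂ = |v₂ − v_a| = 1.303 km/s.
Total Δv = Δv₁ + Δv₂ = 3.717 km/s.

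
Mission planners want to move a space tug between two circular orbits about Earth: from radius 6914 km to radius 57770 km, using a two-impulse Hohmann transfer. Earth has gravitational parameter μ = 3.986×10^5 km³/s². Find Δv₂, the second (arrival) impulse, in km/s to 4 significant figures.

Δv₂ = 1.412 km/s

Transfer-ellipse semi-major axis a_t = (r₁ + r₂)/2 = (6914 + 57770)/2 = 32342 km.
Circular speed at r = 57770 km: v_c = √(μ/r) = 2.627 km/s.
Vis-viva on the transfer ellipse at r = 57770 km gives v_t = √[μ(2/r − 1/a_t)] = 1.215 km/s.
Δv₂ = |v_t − v_c| = |1.215 − 2.627| = 1.412 km/s.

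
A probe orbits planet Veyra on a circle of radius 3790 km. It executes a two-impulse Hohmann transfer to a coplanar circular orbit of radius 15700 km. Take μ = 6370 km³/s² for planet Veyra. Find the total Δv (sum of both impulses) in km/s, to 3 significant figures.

The Hohmann ellipse has a_t = (r₁ + r₂)/2 = 9745 km.
Circular speed at r₁: v₁ = √(μ/r₁) = √(6370/3790) = 1.2964 km/s.
Transfer-orbit speed at r₁ (vis-viva): v_p = √[μ(2/r₁ − 1/a_t)] = 1.6455 km/s.
First burn Δv₁ = |v_p − v₁| = 0.3491 km/s.
At r₂, v₂ = √(μ/r₂) = 0.63697 km/s.
Transfer-orbit speed at r₂: v_a = √[μ(2/r₂ − 1/a_t)] = 0.39724 km/s.
Second burn Δv₂ = |v₂ − v_a| = 0.2397 km/s.
Total Δv = Δv₁ + Δv₂ = 0.5888 km/s.

Δv = 0.589 km/s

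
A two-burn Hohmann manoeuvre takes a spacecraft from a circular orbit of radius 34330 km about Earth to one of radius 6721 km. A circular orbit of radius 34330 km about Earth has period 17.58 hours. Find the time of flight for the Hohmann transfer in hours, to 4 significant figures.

t = 4.064 hours

From Kepler's third law T² = 4π²r³/μ at r = 34330 km, T = 17.58 hours = 17.58 × 3600 s = 63288 s: μ = 4π²r³/T² = 3.98785×10^5 km³/s².
Semi-major axis of the transfer orbit: a_t = (34330 + 6721)/2 = 20525.5 km.
Transfer time t = π√(a_t³/μ) = π√((20525.5)³ / 3.98785×10^5) = 14630 s.
Converting: 14630 s ÷ 3600 s/hour = 4.064 hours.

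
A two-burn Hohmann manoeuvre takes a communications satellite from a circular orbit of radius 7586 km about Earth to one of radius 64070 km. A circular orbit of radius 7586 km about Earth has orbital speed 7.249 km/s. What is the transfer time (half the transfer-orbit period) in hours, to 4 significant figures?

t = 9.373 hours

From the circular-orbit relation v² = μ/r at r = 7586 km: μ = v²r = (7.249)² × 7586 = 3.98629×10^5 km³/s².
Semi-major axis of the transfer orbit: a_t = (7586 + 64070)/2 = 35828 km.
Transfer time t = π√(a_t³/μ) = π√((35828)³ / 3.98629×10^5) = 33744 s.
Converting: 33744 s ÷ 3600 s/hour = 9.373 hours.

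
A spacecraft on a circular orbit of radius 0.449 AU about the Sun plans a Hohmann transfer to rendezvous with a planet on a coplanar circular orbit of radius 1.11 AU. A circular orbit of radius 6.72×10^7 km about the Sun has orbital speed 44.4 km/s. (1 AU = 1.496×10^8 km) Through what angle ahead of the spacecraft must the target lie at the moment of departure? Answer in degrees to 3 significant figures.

φ = 74.1°

From the circular-orbit relation v² = μ/r at r = 6.72×10^7 km: μ = v²r = (44.4)² × 6.72×10^7 = 1.32475×10^11 km³/s².
In km: r₁ = 0.449 × 1.496×10^8 = 6.71704×10^7 km; r₂ = 1.11 × 1.496×10^8 = 1.66056×10^8 km.
The Hohmann ellipse has a_t = (r₁ + r₂)/2 = 1.166132×10^8 km.
The half-period of the transfer ellipse is t = π√(a_t³/μ) = 1.087×10^7 s.
Target angular speed ω₂ = √(μ/r₂³) = 1.701×10^-7 rad/s.
Angle swept by the target during transfer: ω₂·t = 1.849 rad = 105.9°.
Arrival is 180° from departure on the ellipse, so φ = 180° − 105.9° = 74.1°.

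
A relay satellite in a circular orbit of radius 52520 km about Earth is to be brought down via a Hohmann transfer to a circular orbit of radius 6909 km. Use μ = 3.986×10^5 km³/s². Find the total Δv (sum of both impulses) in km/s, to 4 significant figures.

Δv = 3.929 km/s

The Hohmann ellipse has a_t = (r₁ + r₂)/2 = 29714.5 km.
At r₁ the circular-orbit speed is v₁ = √(μ/r₁) = 2.7549 km/s.
On the transfer ellipse at r₁, vis-viva gives v_a = √[μ(2/r₁ − 1/a_t)] = 1.3284 km/s.
First burn Δv₁ = |v_a − v₁| = 1.4265 km/s.
Circular speed at r₂: v₂ = √(μ/r₂) = 7.59558 km/s.
Transfer-orbit speed at r₂: v_p = √[μ(2/r₂ − 1/a_t)] = 10.0981 km/s.
Second burn Δv₂ = |v₂ − v_p| = 2.5025 km/s.
Δv = Δv₁ + Δv₂ = 1.4265 + 2.5025 = 3.929 km/s.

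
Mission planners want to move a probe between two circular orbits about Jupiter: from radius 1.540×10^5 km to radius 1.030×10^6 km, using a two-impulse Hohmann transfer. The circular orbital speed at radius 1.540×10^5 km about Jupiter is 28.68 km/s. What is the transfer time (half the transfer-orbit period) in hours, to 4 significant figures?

From the circular-orbit relation v² = μ/r at r = 1.540×10^5 km: μ = v²r = (28.68)² × 1.540×10^5 = 1.26672×10^8 km³/s².
Transfer-ellipse semi-major axis a_t = (r₁ + r₂)/2 = (1.540×10^5 + 1.030×10^6)/2 = 5.920×10^5 km.
Half the transfer-orbit period gives t = π√(a_t³/μ) = 1.2714×10^5 s.
Converting: 1.2714×10^5 s ÷ 3600 s/hour = 35.32 hours.

t = 35.32 hours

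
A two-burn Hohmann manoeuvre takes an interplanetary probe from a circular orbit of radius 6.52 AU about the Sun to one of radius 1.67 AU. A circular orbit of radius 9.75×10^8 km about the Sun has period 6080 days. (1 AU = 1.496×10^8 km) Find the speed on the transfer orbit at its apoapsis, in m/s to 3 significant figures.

v = 7450 m/s

From Kepler's third law T² = 4π²r³/μ at r = 9.75×10^8 km, T = 6080 days = 6080 × 86400 s = 5.25312×10^8 s: μ = 4π²r³/T² = 1.32599×10^11 km³/s².
In km: r₁ = 6.52 × 1.496×10^8 = 9.75392×10^8 km; r₂ = 1.67 × 1.496×10^8 = 2.49832×10^8 km.
The Hohmann ellipse has a_t = (r₁ + r₂)/2 = 6.12612×10^8 km.
At apoapsis, r = 9.75392×10^8 km.
Applying v² = μ(2/r − 1/a_t): v = 7.446 km/s.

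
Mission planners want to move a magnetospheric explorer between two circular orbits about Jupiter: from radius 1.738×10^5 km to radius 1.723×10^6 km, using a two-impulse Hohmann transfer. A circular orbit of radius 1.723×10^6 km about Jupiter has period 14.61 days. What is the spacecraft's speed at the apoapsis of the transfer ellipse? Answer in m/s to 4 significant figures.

From Kepler's third law T² = 4π²r³/μ at r = 1.723×10^6 km, T = 14.61 days = 14.61 × 86400 s = 1.262304×10^6 s: μ = 4π²r³/T² = 1.26732×10^8 km³/s².
Semi-major axis of the transfer orbit: a_t = (1.738×10^5 + 1.723×10^6)/2 = 9.484×10^5 km.
The apoapsis of the transfer ellipse is at r = 1.723×10^6 km.
Vis-viva: v = √[μ(2/r − 1/a_t)] = √[1.26732×10^8 × (2/1.723×10^6 − 1/9.484×10^5)] = 3.671 km/s.

v = 3671 m/s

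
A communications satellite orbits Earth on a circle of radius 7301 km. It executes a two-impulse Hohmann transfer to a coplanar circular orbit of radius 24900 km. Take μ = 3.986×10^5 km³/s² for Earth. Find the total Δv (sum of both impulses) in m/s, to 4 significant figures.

Semi-major axis of the transfer orbit: a_t = (7301 + 24900)/2 = 16100.5 km.
At r₁ the circular-orbit speed is v₁ = √(μ/r₁) = 7.389 km/s.
Transfer-orbit speed at r₁ (v² = μ(2/r − 1/a)): v_p = √[μ(2/r₁ − 1/a_t)] = 9.189 km/s.
First burn Δv₁ = |v_p − v₁| = 1.800 km/s.
Circular speed at r₂: v₂ = √(μ/r₂) = 4.001 km/s.
Transfer-orbit speed at r₂: v_a = √[μ(2/r₂ − 1/a_t)] = 2.694 km/s.
Second burn Δv₂ = |v₂ − v_a| = 1.307 km/s.
Total Δv = Δv₁ + Δv₂ = 3.107 km/s.

Δv = 3107 m/s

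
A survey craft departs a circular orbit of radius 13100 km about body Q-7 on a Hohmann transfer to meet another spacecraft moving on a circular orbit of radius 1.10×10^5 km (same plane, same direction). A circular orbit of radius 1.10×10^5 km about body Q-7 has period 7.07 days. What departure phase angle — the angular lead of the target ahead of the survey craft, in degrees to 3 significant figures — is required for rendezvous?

From Kepler's third law T² = 4π²r³/μ at r = 1.10×10^5 km, T = 7.07 days = 7.07 × 86400 s = 6.10848×10^5 s: μ = 4π²r³/T² = 1.40822×10^5 km³/s².
The Hohmann ellipse has a_t = (r₁ + r₂)/2 = 61550 km.
Transfer time t = π√(a_t³/μ) = 1.278×10^5 s.
The target's mean motion on its circular orbit is ω₂ = √(μ/r₂³) = 1.029×10^-5 rad/s.
Angle swept by the target during transfer: ω₂·t = 1.315 rad = 75.34°.
Arrival is 180° from departure on the ellipse, so φ = 180° − 75.34° = 105°.

φ = 105°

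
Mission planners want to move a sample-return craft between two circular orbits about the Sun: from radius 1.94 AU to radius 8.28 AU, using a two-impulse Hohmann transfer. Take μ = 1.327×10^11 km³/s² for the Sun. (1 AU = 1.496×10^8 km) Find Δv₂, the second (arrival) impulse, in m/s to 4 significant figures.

In km: r₁ = 1.94 × 1.496×10^8 = 2.90224×10^8 km; r₂ = 8.28 × 1.496×10^8 = 1.238688×10^9 km.
Semi-major axis of the transfer orbit: a_t = (2.90224×10^8 + 1.238688×10^9)/2 = 7.64456×10^8 km.
Circular speed at r = 1.238688×10^9 km: v_c = √(μ/r) = 10.35 km/s.
Transfer-orbit speed at the same r (vis-viva, a = a_t): v_t = √[μ(2/r − 1/a_t)] = 6.377 km/s.
Δv₂ = |v_t − v_c| = |6.377 − 10.35| = 3.973 km/s.

Δv₂ = 3973 m/s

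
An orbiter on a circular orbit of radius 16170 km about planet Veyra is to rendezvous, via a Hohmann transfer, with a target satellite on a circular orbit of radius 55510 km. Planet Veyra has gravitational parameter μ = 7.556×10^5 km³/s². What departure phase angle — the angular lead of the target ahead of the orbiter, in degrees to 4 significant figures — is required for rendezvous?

φ = 86.62°

The Hohmann ellipse has a_t = (r₁ + r₂)/2 = 35840 km.
The half-period of the transfer ellipse is t = π√(a_t³/μ) = 24522 s.
Target angular speed ω₂ = √(μ/r₂³) = 6.6464×10^-5 rad/s.
Angle swept by the target during transfer: ω₂·t = 1.6298 rad = 93.38°.
The orbiter traverses 180° on the transfer ellipse, so the target must lead by 180° − 93.38° = 86.62°.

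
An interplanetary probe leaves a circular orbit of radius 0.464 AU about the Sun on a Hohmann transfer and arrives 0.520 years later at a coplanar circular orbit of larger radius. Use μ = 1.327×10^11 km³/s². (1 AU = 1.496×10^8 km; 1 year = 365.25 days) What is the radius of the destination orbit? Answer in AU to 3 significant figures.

In km: r₁ = 0.464 × 1.496×10^8 = 6.94144×10^7 km.
Transfer time t = 0.520 years × 365.25 × 86400 s = 1.6409952×10^7 s, and t = π√(a_t³/μ).
So a_t = (μ t²/π²)^(1/3) = (1.327×10^11 × (1.6409952×10^7)² / π²)^(1/3) = 1.5355×10^8 km.
Since a_t = (r₁ + r₂)/2, r₂ = 2a_t − r₁ = 2×1.5355×10^8 − 6.94144×10^7 = 2.376856×10^8 km.
In AU: r₂ = 2.376856×10^8 / 1.496×10^8 = 1.59 AU.

r₂ = 1.59 AU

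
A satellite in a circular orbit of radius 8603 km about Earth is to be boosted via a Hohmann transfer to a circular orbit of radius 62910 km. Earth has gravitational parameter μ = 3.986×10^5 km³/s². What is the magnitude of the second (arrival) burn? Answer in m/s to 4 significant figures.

Δv₂ = 1282 m/s

Semi-major axis of the transfer orbit: a_t = (8603 + 62910)/2 = 35756.5 km.
Circular speed at r = 62910 km: v_c = √(μ/r) = 2.517 km/s.
Transfer-orbit speed at the same r (vis-viva, a = a_t): v_t = √[μ(2/r − 1/a_t)] = 1.235 km/s.
Δv₂ = |v_t − v_c| = |1.235 − 2.517| = 1.282 km/s.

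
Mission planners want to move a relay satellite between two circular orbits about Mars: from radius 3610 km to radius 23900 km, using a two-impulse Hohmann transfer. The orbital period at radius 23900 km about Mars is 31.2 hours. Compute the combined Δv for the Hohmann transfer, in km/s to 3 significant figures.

Δv = 1.75 km/s

From Kepler's third law T² = 4π²r³/μ at r = 23900 km, T = 31.2 hours = 31.2 × 3600 s = 1.1232×10^5 s: μ = 4π²r³/T² = 42720.8 km³/s².
Transfer-ellipse semi-major axis a_t = (r₁ + r₂)/2 = (3610 + 23900)/2 = 13755 km.
At r₁ the circular-orbit speed is v₁ = √(μ/r₁) = 3.4401 km/s.
On the transfer ellipse at r₁, vis-viva gives v_p = √[μ(2/r₁ − 1/a_t)] = 4.5346 km/s.
First burn Δv₁ = |v_p − v₁| = 1.0945 km/s.
At r₂, v₂ = √(μ/r₂) = 1.33697 km/s.
Transfer-orbit speed at r₂: v_a = √[μ(2/r₂ − 1/a_t)] = 0.684927 km/s.
Second burn Δv₂ = |v₂ − v_a| = 0.65204 km/s.
Total Δv = Δv₁ + Δv₂ = 1.747 km/s.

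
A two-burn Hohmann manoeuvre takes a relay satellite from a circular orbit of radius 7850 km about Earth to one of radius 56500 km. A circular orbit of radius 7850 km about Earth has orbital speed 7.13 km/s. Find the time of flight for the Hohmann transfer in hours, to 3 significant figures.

t = 7.97 hours

From the circular-orbit relation v² = μ/r at r = 7850 km: μ = v²r = (7.13)² × 7850 = 3.99070×10^5 km³/s².
The Hohmann ellipse has a_t = (r₁ + r₂)/2 = 32175 km.
Half the transfer-orbit period gives t = π√(a_t³/μ) = 28700 s.
Converting: 28700 s ÷ 3600 s/hour = 7.97 hours.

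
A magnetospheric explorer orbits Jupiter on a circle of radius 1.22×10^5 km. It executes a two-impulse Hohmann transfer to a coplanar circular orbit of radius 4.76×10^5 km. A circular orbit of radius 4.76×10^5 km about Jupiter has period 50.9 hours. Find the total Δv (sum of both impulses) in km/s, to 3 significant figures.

Δv = 14.3 km/s

From Kepler's third law T² = 4π²r³/μ at r = 4.76×10^5 km, T = 50.9 hours = 50.9 × 3600 s = 1.8324×10^5 s: μ = 4π²r³/T² = 1.26806×10^8 km³/s².
Transfer-ellipse semi-major axis a_t = (r₁ + r₂)/2 = (1.220×10^5 + 4.760×10^5)/2 = 2.990×10^5 km.
At r₁ the circular-orbit speed is v₁ = √(μ/r₁) = 32.240 km/s.
Transfer-orbit speed at r₁ (vis-viva equation): v_p = √[μ(2/r₁ − 1/a_t)] = 40.678 km/s.
First burn Δv₁ = |v_p − v₁| = 8.438 km/s.
At r₂, v₂ = √(μ/r₂) = 16.322 km/s.
Transfer-orbit speed at r₂: v_a = √[μ(2/r₂ − 1/a_t)] = 10.426 km/s.
Second burn Δv₂ = |v₂ − v_a| = 5.896 km/s.
Δv = Δv₁ + Δv₂ = 8.438 + 5.896 = 14.33 km/s.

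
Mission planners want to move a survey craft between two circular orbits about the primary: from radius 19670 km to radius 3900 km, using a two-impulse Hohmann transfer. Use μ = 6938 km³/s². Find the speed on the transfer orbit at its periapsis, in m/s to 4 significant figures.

v = 1723 m/s

Transfer-ellipse semi-major axis a_t = (r₁ + r₂)/2 = (19670 + 3900)/2 = 11785 km.
The periapsis of the transfer ellipse is at r = 3900 km.
From the vis-viva equation, v = √[μ(2/r − 1/a_t)] = 1.723 km/s.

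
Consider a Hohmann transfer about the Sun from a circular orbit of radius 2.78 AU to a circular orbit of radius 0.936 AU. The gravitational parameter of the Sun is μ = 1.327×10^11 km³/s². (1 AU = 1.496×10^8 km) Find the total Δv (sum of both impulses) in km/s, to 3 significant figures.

Δv = 12.1 km/s

In km: r₁ = 2.78 × 1.496×10^8 = 4.15888×10^8 km; r₂ = 0.936 × 1.496×10^8 = 1.400256×10^8 km.
Transfer-ellipse semi-major axis a_t = (r₁ + r₂)/2 = (4.15888×10^8 + 1.400256×10^8)/2 = 2.779568×10^8 km.
At r₁ the circular-orbit speed is v₁ = √(μ/r₁) = 17.8627 km/s.
Transfer-orbit speed at r₁ (vis-viva): v_a = √[μ(2/r₁ − 1/a_t)] = 12.6783 km/s.
First burn Δv₁ = |v_a − v₁| = 5.1844 km/s.
At r₂, v₂ = √(μ/r₂) = 30.78447 km/s.
Transfer-orbit speed at r₂: v_p = √[μ(2/r₂ − 1/a_t)] = 37.65575 km/s.
Second burn Δv₂ = |v₂ − v_p| = 6.8713 km/s.
Total Δv = Δv₁ + Δv₂ = 12.06 km/s.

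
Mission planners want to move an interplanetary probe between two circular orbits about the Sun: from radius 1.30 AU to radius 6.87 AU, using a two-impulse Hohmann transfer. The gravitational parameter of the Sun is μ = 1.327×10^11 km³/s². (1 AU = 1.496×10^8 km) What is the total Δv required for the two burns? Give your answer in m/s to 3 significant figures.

Δv = 12700 m/s

In km: r₁ = 1.30 × 1.496×10^8 = 1.9448×10^8 km; r₂ = 6.87 × 1.496×10^8 = 1.027752×10^9 km.
The Hohmann ellipse has a_t = (r₁ + r₂)/2 = 6.11116×10^8 km.
At r₁ the circular-orbit speed is v₁ = √(μ/r₁) = 26.121 km/s.
On the transfer ellipse at r₁, vis-viva equation gives v_p = √[μ(2/r₁ − 1/a_t)] = 33.875 km/s.
First burn Δv₁ = |v_p − v₁| = 7.754 km/s.
Circular speed at r₂: v₂ = √(μ/r₂) = 11.363 km/s.
Transfer-orbit speed at r₂: v_a = √[μ(2/r₂ − 1/a_t)] = 6.4101 km/s.
Second burn Δv₂ = |v₂ − v_a| = 4.953 km/s.
Total Δv = Δv₁ + Δv₂ = 12.71 km/s.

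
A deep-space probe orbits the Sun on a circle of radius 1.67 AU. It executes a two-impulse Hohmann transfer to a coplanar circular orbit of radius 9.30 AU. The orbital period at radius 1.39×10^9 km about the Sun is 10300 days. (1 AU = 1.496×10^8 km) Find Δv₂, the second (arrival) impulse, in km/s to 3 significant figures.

Δv₂ = 4.40 km/s

From Kepler's third law T² = 4π²r³/μ at r = 1.39×10^9 km, T = 10300 days = 10300 × 86400 s = 8.8992×10^8 s: μ = 4π²r³/T² = 1.33876×10^11 km³/s².
In km: r₁ = 1.67 × 1.496×10^8 = 2.49832×10^8 km; r₂ = 9.30 × 1.496×10^8 = 1.39128×10^9 km.
The Hohmann ellipse has a_t = (r₁ + r₂)/2 = 8.20556×10^8 km.
Circular speed at r = 1.39128×10^9 km: v_c = √(μ/r) = 9.8094 km/s.
Transfer-orbit speed at the same r (vis-viva, a = a_t): v_t = √[μ(2/r − 1/a_t)] = 5.4127 km/s.
Δv₂ = |v_t − v_c| = |5.4127 − 9.8094| = 4.397 km/s.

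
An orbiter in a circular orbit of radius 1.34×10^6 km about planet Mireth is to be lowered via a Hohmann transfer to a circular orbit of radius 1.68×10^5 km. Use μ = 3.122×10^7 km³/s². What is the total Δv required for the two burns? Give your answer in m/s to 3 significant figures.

Δv = 7090 m/s

The Hohmann ellipse has a_t = (r₁ + r₂)/2 = 7.540×10^5 km.
Circular speed at r₁: v₁ = √(μ/r₁) = √(3.122×10^7/1.340×10^6) = 4.82685 km/s.
On the transfer ellipse at r₁, vis-viva gives v_a = √[μ(2/r₁ − 1/a_t)] = 2.27842 km/s.
First burn Δv₁ = |v_a − v₁| = 2.548 km/s.
At r₂, v₂ = √(μ/r₂) = 13.632 km/s.
Transfer-orbit speed at r₂: v_p = √[μ(2/r₂ − 1/a_t)] = 18.173 km/s.
Second burn Δv₂ = |v₂ − v_p| = 4.541 km/s.
Δv = Δv₁ + Δv₂ = 2.548 + 4.541 = 7.089 km/s.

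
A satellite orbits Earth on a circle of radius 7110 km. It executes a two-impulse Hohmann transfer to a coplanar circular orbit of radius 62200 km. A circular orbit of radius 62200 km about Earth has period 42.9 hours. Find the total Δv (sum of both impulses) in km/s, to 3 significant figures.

Δv = 3.93 km/s

From Kepler's third law T² = 4π²r³/μ at r = 62200 km, T = 42.9 hours = 42.9 × 3600 s = 1.5444×10^5 s: μ = 4π²r³/T² = 3.98301×10^5 km³/s².
Transfer-ellipse semi-major axis a_t = (r₁ + r₂)/2 = (7110 + 62200)/2 = 34655 km.
Circular speed at r₁: v₁ = √(μ/r₁) = √(3.98301×10^5/7110) = 7.48464 km/s.
Transfer-orbit speed at r₁ (vis-viva equation): v_p = √[μ(2/r₁ − 1/a_t)] = 10.0273 km/s.
First burn Δv₁ = |v_p − v₁| = 2.543 km/s.
At r₂, v₂ = √(μ/r₂) = 2.5305 km/s.
Transfer-orbit speed at r₂: v_a = √[μ(2/r₂ − 1/a_t)] = 1.1462 km/s.
Second burn Δv₂ = |v₂ − v_a| = 1.384 km/s.
Total Δv = Δv₁ + Δv₂ = 3.927 km/s.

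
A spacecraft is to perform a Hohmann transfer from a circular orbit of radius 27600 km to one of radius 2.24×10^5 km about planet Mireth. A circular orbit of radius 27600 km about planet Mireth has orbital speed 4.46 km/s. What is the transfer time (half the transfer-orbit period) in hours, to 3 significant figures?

t = 52.6 hours

From the circular-orbit relation v² = μ/r at r = 27600 km: μ = v²r = (4.46)² × 27600 = 5.49008×10^5 km³/s².
The Hohmann ellipse has a_t = (r₁ + r₂)/2 = 1.258×10^5 km.
By Kepler's third law the transfer-orbit period is T = 2π√(a_t³/μ), so t = T/2 = 1.892×10^5 s.
Converting: 1.892×10^5 s ÷ 3600 s/hour = 52.6 hours.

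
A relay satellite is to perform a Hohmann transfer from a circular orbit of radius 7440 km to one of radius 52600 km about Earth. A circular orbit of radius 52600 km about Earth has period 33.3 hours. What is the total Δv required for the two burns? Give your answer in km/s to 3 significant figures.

From Kepler's third law T² = 4π²r³/μ at r = 52600 km, T = 33.3 hours = 33.3 × 3600 s = 1.1988×10^5 s: μ = 4π²r³/T² = 3.99782×10^5 km³/s².
Semi-major axis of the transfer orbit: a_t = (7440 + 52600)/2 = 30020 km.
Circular speed at r₁: v₁ = √(μ/r₁) = √(3.99782×10^5/7440) = 7.330 km/s.
On the transfer ellipse at r₁, vis-viva equation gives v_p = √[μ(2/r₁ − 1/a_t)] = 9.703 km/s.
First burn Δv₁ = |v_p − v₁| = 2.373 km/s.
At r₂, v₂ = √(μ/r₂) = 2.7569 km/s.
Transfer-orbit speed at r₂: v_a = √[μ(2/r₂ − 1/a_t)] = 1.3725 km/s.
Second burn Δv₂ = |v₂ − v_a| = 1.384 km/s.
Total Δv = Δv₁ + Δv₂ = 3.757 km/s.

Δv = 3.76 km/s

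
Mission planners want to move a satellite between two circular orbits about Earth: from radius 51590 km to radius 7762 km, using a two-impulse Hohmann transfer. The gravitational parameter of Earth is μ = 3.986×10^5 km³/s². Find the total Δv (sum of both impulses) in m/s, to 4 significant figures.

Δv = 3640 m/s

The Hohmann ellipse has a_t = (r₁ + r₂)/2 = 29676 km.
At r₁ the circular-orbit speed is v₁ = √(μ/r₁) = 2.780 km/s.
On the transfer ellipse at r₁, vis-viva gives v_a = √[μ(2/r₁ − 1/a_t)] = 1.422 km/s.
First burn Δv₁ = |v_a − v₁| = 1.358 km/s.
At r₂, v₂ = √(μ/r₂) = 7.166 km/s.
Transfer-orbit speed at r₂: v_p = √[μ(2/r₂ − 1/a_t)] = 9.448 km/s.
Second burn Δv₂ = |v₂ − v_p| = 2.282 km/s.
Δv = Δv₁ + Δv₂ = 1.358 + 2.282 = 3.640 km/s.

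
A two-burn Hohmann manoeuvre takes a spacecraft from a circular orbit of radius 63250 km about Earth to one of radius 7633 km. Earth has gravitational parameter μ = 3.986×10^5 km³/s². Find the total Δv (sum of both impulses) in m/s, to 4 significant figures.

Transfer-ellipse semi-major axis a_t = (r₁ + r₂)/2 = (63250 + 7633)/2 = 35441.5 km.
Circular speed at r₁: v₁ = √(μ/r₁) = √(3.986×10^5/63250) = 2.5104 km/s.
Transfer-orbit speed at r₁ (vis-viva equation): v_a = √[μ(2/r₁ − 1/a_t)] = 1.1650 km/s.
First burn Δv₁ = |v_a − v₁| = 1.3454 km/s.
At r₂, v₂ = √(μ/r₂) = 7.2264 km/s.
Transfer-orbit speed at r₂: v_p = √[μ(2/r₂ − 1/a_t)] = 9.6537 km/s.
Second burn Δv₂ = |v₂ − v_p| = 2.4273 km/s.
Δv = Δv₁ + Δv₂ = 1.3454 + 2.4273 = 3.773 km/s.

Δv = 3773 m/s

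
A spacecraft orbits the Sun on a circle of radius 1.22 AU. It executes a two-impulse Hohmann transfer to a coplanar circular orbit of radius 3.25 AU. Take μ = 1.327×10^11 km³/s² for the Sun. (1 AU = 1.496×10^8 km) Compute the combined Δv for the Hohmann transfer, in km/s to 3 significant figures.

Δv = 9.87 km/s

In km: r₁ = 1.22 × 1.496×10^8 = 1.82512×10^8 km; r₂ = 3.25 × 1.496×10^8 = 4.862×10^8 km.
The Hohmann ellipse has a_t = (r₁ + r₂)/2 = 3.34356×10^8 km.
Circular speed at r₁: v₁ = √(μ/r₁) = √(1.327×10^11/1.82512×10^8) = 26.9643 km/s.
Transfer-orbit speed at r₁ (v² = μ(2/r − 1/a)): v_p = √[μ(2/r₁ − 1/a_t)] = 32.5157 km/s.
First burn Δv₁ = |v_p − v₁| = 5.551 km/s.
At r₂, v₂ = √(μ/r₂) = 16.521 km/s.
Transfer-orbit speed at r₂: v_a = √[μ(2/r₂ − 1/a_t)] = 12.206 km/s.
Second burn Δv₂ = |v₂ − v_a| = 4.315 km/s.
Δv = Δv₁ + Δv₂ = 5.551 + 4.315 = 9.866 km/s.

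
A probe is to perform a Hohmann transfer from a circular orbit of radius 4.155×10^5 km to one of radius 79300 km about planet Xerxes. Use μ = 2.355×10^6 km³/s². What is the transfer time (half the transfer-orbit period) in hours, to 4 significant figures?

t = 69.98 hours

Semi-major axis of the transfer orbit: a_t = (4.155×10^5 + 79300)/2 = 2.474×10^5 km.
Transfer time t = π√(a_t³/μ) = π√((2.474×10^5)³ / 2.355×10^6) = 2.51915×10^5 s.
Converting: 2.51915×10^5 s ÷ 3600 s/hour = 69.98 hours.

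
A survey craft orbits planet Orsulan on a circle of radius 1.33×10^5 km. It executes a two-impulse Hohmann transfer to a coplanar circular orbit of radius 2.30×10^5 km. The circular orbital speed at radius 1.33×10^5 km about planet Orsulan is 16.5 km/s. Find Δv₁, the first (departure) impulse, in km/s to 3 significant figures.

Δv₁ = 2.07 km/s

From the circular-orbit relation v² = μ/r at r = 1.33×10^5 km: μ = v²r = (16.5)² × 1.33×10^5 = 3.62092×10^7 km³/s².
Transfer-ellipse semi-major axis a_t = (r₁ + r₂)/2 = (1.330×10^5 + 2.300×10^5)/2 = 1.815×10^5 km.
On the circular orbit at r = 1.330×10^5 km, v_c = √(μ/r) = 16.500 km/s.
Vis-viva on the transfer ellipse at r = 1.330×10^5 km gives v_t = √[μ(2/r − 1/a_t)] = 18.574 km/s.
Δv₁ = |v_t − v_c| = |18.574 − 16.500| = 2.074 km/s.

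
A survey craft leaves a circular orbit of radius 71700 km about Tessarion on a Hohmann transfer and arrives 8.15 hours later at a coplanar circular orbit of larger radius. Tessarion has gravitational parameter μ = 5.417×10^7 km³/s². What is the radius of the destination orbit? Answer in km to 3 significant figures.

Transfer time t = 8.15 hours = 29340 s, and t = π√(a_t³/μ).
So a_t = (μ t²/π²)^(1/3) = (5.417×10^7 × (29340)² / π²)^(1/3) = 1.6780×10^5 km.
Since a_t = (r₁ + r₂)/2, r₂ = 2a_t − r₁ = 2×1.6780×10^5 − 71700 = 2.639×10^5 km.

r₂ = 2.64×10^5 km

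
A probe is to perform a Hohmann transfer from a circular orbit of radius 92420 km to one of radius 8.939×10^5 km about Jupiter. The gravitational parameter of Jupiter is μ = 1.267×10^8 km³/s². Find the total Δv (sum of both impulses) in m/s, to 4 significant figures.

The Hohmann ellipse has a_t = (r₁ + r₂)/2 = 4.9316×10^5 km.
Circular speed at r₁: v₁ = √(μ/r₁) = √(1.267×10^8/92420) = 37.03 km/s.
On the transfer ellipse at r₁, vis-viva gives v_p = √[μ(2/r₁ − 1/a_t)] = 49.85 km/s.
First burn Δv₁ = |v_p − v₁| = 12.82 km/s.
At r₂, v₂ = √(μ/r₂) = 11.9054 km/s.
Transfer-orbit speed at r₂: v_a = √[μ(2/r₂ − 1/a_t)] = 5.15386 km/s.
Second burn Δv₂ = |v₂ − v_a| = 6.752 km/s.
Δv = Δv₁ + Δv₂ = 12.82 + 6.752 = 19.57 km/s.

Δv = 19570 m/s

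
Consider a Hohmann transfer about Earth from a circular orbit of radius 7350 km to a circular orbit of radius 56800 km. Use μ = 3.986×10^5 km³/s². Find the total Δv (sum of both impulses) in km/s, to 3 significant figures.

Δv = 3.82 km/s

The Hohmann ellipse has a_t = (r₁ + r₂)/2 = 32075 km.
Circular speed at r₁: v₁ = √(μ/r₁) = √(3.986×10^5/7350) = 7.364 km/s.
Transfer-orbit speed at r₁ (vis-viva equation): v_p = √[μ(2/r₁ − 1/a_t)] = 9.800 km/s.
First burn Δv₁ = |v_p − v₁| = 2.436 km/s.
At r₂, v₂ = √(μ/r₂) = 2.649 km/s.
Transfer-orbit speed at r₂: v_a = √[μ(2/r₂ − 1/a_t)] = 1.268 km/s.
Second burn Δv₂ = |v₂ − v_a| = 1.381 km/s.
Δv = Δv₁ + Δv₂ = 2.436 + 1.381 = 3.817 km/s.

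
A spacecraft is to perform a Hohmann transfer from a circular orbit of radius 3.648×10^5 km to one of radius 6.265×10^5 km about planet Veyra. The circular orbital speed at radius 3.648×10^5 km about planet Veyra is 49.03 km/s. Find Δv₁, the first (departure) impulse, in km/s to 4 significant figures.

Δv₁ = 6.093 km/s

From the circular-orbit relation v² = μ/r at r = 3.648×10^5 km: μ = v²r = (49.03)² × 3.648×10^5 = 8.76958×10^8 km³/s².
Transfer-ellipse semi-major axis a_t = (r₁ + r₂)/2 = (3.648×10^5 + 6.265×10^5)/2 = 4.9565×10^5 km.
On the circular orbit at r = 3.648×10^5 km, v_c = √(μ/r) = 49.030 km/s.
Transfer-orbit speed at the same r (vis-viva, a = a_t): v_t = √[μ(2/r − 1/a_t)] = 55.123 km/s.
Δv₁ = |v_t − v_c| = |55.123 − 49.030| = 6.093 km/s.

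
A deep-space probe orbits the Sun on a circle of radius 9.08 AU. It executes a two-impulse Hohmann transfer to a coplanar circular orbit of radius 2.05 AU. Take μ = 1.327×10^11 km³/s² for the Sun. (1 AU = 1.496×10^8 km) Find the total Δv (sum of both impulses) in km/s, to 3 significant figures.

Δv = 9.65 km/s

In km: r₁ = 9.08 × 1.496×10^8 = 1.358368×10^9 km; r₂ = 2.05 × 1.496×10^8 = 3.0668×10^8 km.
Semi-major axis of the transfer orbit: a_t = (1.358368×10^9 + 3.0668×10^8)/2 = 8.32524×10^8 km.
At r₁ the circular-orbit speed is v₁ = √(μ/r₁) = 9.884 km/s.
Transfer-orbit speed at r₁ (vis-viva): v_a = √[μ(2/r₁ − 1/a_t)] = 5.999 km/s.
First burn Δv₁ = |v_a − v₁| = 3.885 km/s.
Circular speed at r₂: v₂ = √(μ/r₂) = 20.8014 km/s.
Transfer-orbit speed at r₂: v_p = √[μ(2/r₂ − 1/a_t)] = 26.5707 km/s.
Second burn Δv₂ = |v₂ − v_p| = 5.769 km/s.
Δv = Δv₁ + Δv₂ = 3.885 + 5.769 = 9.654 km/s.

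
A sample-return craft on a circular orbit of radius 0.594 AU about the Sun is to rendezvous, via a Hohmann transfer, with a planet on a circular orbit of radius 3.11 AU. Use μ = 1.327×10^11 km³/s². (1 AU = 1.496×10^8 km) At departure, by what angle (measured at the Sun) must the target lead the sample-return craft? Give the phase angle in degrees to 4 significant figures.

φ = 97.28°

In km: r₁ = 0.594 × 1.496×10^8 = 8.88624×10^7 km; r₂ = 3.11 × 1.496×10^8 = 4.65256×10^8 km.
Semi-major axis of the transfer orbit: a_t = (8.88624×10^7 + 4.65256×10^8)/2 = 2.770592×10^8 km.
Transfer time t = π√(a_t³/μ) = 3.977×10^7 s.
The target's mean motion on its circular orbit is ω₂ = √(μ/r₂³) = 3.630×10^-8 rad/s.
Angle swept by the target during transfer: ω₂·t = 1.4437 rad = 82.72°.
Arrival is 180° from departure on the ellipse, so φ = 180° − 82.72° = 97.28°.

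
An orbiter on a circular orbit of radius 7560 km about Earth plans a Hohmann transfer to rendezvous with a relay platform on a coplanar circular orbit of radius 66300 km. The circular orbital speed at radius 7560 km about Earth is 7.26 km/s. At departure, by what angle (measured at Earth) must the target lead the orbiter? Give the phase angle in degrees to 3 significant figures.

From the circular-orbit relation v² = μ/r at r = 7560 km: μ = v²r = (7.26)² × 7560 = 3.98469×10^5 km³/s².
The Hohmann ellipse has a_t = (r₁ + r₂)/2 = 36930 km.
The half-period of the transfer ellipse is t = π√(a_t³/μ) = 35320 s.
The target's mean motion on its circular orbit is ω₂ = √(μ/r₂³) = 3.698×10^-5 rad/s.
Angle swept by the target during transfer: ω₂·t = 1.306 rad = 74.83°.
The orbiter traverses 180° on the transfer ellipse, so the target must lead by 180° − 74.83° = 105°.

φ = 105°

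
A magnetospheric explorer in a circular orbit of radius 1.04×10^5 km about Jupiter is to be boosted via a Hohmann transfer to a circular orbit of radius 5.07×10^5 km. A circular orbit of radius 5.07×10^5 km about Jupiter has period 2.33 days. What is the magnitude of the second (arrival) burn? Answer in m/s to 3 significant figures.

From Kepler's third law T² = 4π²r³/μ at r = 5.07×10^5 km, T = 2.33 days = 2.33 × 86400 s = 2.01312×10^5 s: μ = 4π²r³/T² = 1.26953×10^8 km³/s².
Transfer-ellipse semi-major axis a_t = (r₁ + r₂)/2 = (1.040×10^5 + 5.070×10^5)/2 = 3.055×10^5 km.
Circular speed at r = 5.070×10^5 km: v_c = √(μ/r) = 15.824 km/s.
Vis-viva on the transfer ellipse at r = 5.070×10^5 km gives v_t = √[μ(2/r − 1/a_t)] = 9.2327 km/s.
Δv₂ = |v_t − v_c| = |9.2327 − 15.824| = 6.591 km/s.

Δv₂ = 6590 m/s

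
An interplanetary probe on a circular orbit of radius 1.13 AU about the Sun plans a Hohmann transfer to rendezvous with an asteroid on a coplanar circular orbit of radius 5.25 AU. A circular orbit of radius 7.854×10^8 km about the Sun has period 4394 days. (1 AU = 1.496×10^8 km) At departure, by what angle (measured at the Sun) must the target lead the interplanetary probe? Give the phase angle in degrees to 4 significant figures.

From Kepler's third law T² = 4π²r³/μ at r = 7.854×10^8 km, T = 4394 days = 4394 × 86400 s = 3.796416×10^8 s: μ = 4π²r³/T² = 1.32704×10^11 km³/s².
In km: r₁ = 1.13 × 1.496×10^8 = 1.69048×10^8 km; r₂ = 5.25 × 1.496×10^8 = 7.854×10^8 km.
Semi-major axis of the transfer orbit: a_t = (1.69048×10^8 + 7.854×10^8)/2 = 4.77224×10^8 km.
The half-period of the transfer ellipse is t = π√(a_t³/μ) = 8.99065×10^7 s.
The target's mean motion on its circular orbit is ω₂ = √(μ/r₂³) = 1.65503×10^-8 rad/s.
Angle swept by the target during transfer: ω₂·t = 1.48798 rad = 85.25°.
Arrival is 180° from departure on the ellipse, so φ = 180° − 85.25° = 94.75°.

φ = 94.75°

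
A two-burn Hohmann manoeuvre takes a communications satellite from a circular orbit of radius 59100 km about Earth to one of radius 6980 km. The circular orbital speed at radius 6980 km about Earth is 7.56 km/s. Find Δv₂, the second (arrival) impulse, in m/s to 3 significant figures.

Δv₂ = 2550 m/s

From the circular-orbit relation v² = μ/r at r = 6980 km: μ = v²r = (7.56)² × 6980 = 3.98932×10^5 km³/s².
The Hohmann ellipse has a_t = (r₁ + r₂)/2 = 33040 km.
On the circular orbit at r = 6980 km, v_c = √(μ/r) = 7.5600 km/s.
Vis-viva on the transfer ellipse at r = 6980 km gives v_t = √[μ(2/r − 1/a_t)] = 10.111 km/s.
Δv₂ = |v_t − v_c| = |10.111 − 7.5600| = 2.551 km/s.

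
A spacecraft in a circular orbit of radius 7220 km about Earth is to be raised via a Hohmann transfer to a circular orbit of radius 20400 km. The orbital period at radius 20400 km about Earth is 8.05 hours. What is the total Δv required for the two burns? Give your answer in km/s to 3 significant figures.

Δv = 2.83 km/s

From Kepler's third law T² = 4π²r³/μ at r = 20400 km, T = 8.05 hours = 8.05 × 3600 s = 28980 s: μ = 4π²r³/T² = 3.99074×10^5 km³/s².
The Hohmann ellipse has a_t = (r₁ + r₂)/2 = 13810 km.
At r₁ the circular-orbit speed is v₁ = √(μ/r₁) = 7.435 km/s.
On the transfer ellipse at r₁, vis-viva equation gives v_p = √[μ(2/r₁ − 1/a_t)] = 9.036 km/s.
First burn Δv₁ = |v_p − v₁| = 1.601 km/s.
At r₂, v₂ = √(μ/r₂) = 4.423 km/s.
Transfer-orbit speed at r₂: v_a = √[μ(2/r₂ − 1/a_t)] = 3.198 km/s.
Second burn Δv₂ = |v₂ − v_a| = 1.225 km/s.
Total Δv = Δv₁ + Δv₂ = 2.826 km/s.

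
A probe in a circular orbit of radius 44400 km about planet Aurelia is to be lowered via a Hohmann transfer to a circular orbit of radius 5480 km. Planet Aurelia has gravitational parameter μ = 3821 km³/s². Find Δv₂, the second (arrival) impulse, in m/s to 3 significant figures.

Δv₂ = 279 m/s

The Hohmann ellipse has a_t = (r₁ + r₂)/2 = 24940 km.
On the circular orbit at r = 5480 km, v_c = √(μ/r) = 0.83502 km/s.
Vis-viva on the transfer ellipse at r = 5480 km gives v_t = √[μ(2/r − 1/a_t)] = 1.1141 km/s.
Δv₂ = |v_t − v_c| = |1.1141 − 0.83502| = 0.2791 km/s.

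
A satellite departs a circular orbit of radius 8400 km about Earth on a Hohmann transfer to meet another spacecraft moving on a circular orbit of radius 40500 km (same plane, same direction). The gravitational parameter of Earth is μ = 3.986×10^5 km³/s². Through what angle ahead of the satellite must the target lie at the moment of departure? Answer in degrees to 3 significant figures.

φ = 95.6°

Transfer-ellipse semi-major axis a_t = (r₁ + r₂)/2 = (8400 + 40500)/2 = 24450 km.
Transfer time t = π√(a_t³/μ) = 19024 s.
Target angular speed ω₂ = √(μ/r₂³) = 7.7462×10^-5 rad/s.
Angle swept by the target during transfer: ω₂·t = 1.4736 rad = 84.43°.
The satellite traverses 180° on the transfer ellipse, so the target must lead by 180° − 84.43° = 95.6°.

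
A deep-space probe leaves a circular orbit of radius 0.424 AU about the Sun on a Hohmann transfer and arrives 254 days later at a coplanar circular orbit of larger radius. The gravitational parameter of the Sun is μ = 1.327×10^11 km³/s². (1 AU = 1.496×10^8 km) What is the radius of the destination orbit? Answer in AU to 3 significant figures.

In km: r₁ = 0.424 × 1.496×10^8 = 6.34304×10^7 km.
Transfer time t = 254 days = 2.19456×10^7 s, and t = π√(a_t³/μ).
So a_t = (μ t²/π²)^(1/3) = (1.327×10^11 × (2.19456×10^7)² / π²)^(1/3) = 1.8639×10^8 km.
Since a_t = (r₁ + r₂)/2, r₂ = 2a_t − r₁ = 2×1.8639×10^8 − 6.34304×10^7 = 3.093496×10^8 km.
In AU: r₂ = 3.093496×10^8 / 1.496×10^8 = 2.07 AU.

r₂ = 2.07 AU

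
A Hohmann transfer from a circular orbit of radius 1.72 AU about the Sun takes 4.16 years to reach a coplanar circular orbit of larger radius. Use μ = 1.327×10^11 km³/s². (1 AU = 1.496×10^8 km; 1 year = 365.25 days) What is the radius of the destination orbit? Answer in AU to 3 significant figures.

r₂ = 6.49 AU

In km: r₁ = 1.72 × 1.496×10^8 = 2.57312×10^8 km.
Transfer time t = 4.16 years × 365.25 × 86400 s = 1.31279616×10^8 s, and t = π√(a_t³/μ).
So a_t = (μ t²/π²)^(1/3) = (1.327×10^11 × (1.31279616×10^8)² / π²)^(1/3) = 6.1422×10^8 km.
Since a_t = (r₁ + r₂)/2, r₂ = 2a_t − r₁ = 2×6.1422×10^8 − 2.57312×10^8 = 9.71128×10^8 km.
In AU: r₂ = 9.71128×10^8 / 1.496×10^8 = 6.49 AU.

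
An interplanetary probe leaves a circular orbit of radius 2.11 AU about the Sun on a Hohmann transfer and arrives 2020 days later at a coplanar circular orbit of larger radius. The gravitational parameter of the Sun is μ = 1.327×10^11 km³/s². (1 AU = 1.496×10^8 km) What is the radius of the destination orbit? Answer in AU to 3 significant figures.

In km: r₁ = 2.11 × 1.496×10^8 = 3.15656×10^8 km.
Transfer time t = 2020 days = 1.74528×10^8 s, and t = π√(a_t³/μ).
So a_t = (μ t²/π²)^(1/3) = (1.327×10^11 × (1.74528×10^8)² / π²)^(1/3) = 7.4262×10^8 km.
Since a_t = (r₁ + r₂)/2, r₂ = 2a_t − r₁ = 2×7.4262×10^8 − 3.15656×10^8 = 1.169584×10^9 km.
In AU: r₂ = 1.169584×10^9 / 1.496×10^8 = 7.82 AU.

r₂ = 7.82 AU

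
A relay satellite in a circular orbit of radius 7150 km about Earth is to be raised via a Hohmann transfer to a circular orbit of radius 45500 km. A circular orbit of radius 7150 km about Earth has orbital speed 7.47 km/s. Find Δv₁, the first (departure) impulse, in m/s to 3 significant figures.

Δv₁ = 2350 m/s

From the circular-orbit relation v² = μ/r at r = 7150 km: μ = v²r = (7.47)² × 7150 = 3.98976×10^5 km³/s².
The Hohmann ellipse has a_t = (r₁ + r₂)/2 = 26325 km.
Circular speed at r = 7150 km: v_c = √(μ/r) = 7.470 km/s.
Vis-viva on the transfer ellipse at r = 7150 km gives v_t = √[μ(2/r − 1/a_t)] = 9.821 km/s.
Δv₁ = |v_t − v_c| = |9.821 − 7.470| = 2.351 km/s.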